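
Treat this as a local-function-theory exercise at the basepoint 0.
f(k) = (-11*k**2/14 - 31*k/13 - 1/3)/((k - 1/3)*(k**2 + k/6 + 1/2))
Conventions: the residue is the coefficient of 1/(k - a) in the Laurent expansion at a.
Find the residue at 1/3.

At the order-1 pole 1/3 set g(k) = (k - (1/3))*f(k) = (-11*k**2/14 - 31*k/13 - 1/3)/(k**2 + k/6 + 1/2).
Simple pole: residue = g(a) at a = 1/3, which is -1991/1092.

The residue is -1991/1092.


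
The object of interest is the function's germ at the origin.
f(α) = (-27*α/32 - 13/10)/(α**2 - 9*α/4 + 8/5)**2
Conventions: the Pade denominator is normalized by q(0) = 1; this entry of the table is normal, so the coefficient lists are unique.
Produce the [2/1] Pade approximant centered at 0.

Taylor coefficients needed (expand at 0): a_0 = -65/128, a_1 = -225/128, a_2 = -433175/131072, a_3 = -9466875/2097152.
Write the denominator as Q(α) = 1 + q1*α. Requiring Q*f - P = O(α^4) with deg P <= 2 kills the coefficients of α^3..α^3 in Q*f:
  α^3: a_3 + q1*a_2 = 0, i.e. -9466875/2097152 + (-433175/131072)*q1 = 0.
Solving this linear system: q1 = -378675/277232.
The numerator is Q*f truncated at degree 2: P0 = a_0 = -65/128; P1 = a_1 + q1*a_0 = -37763325/35485696; P2 = a_2 + q1*a_1 = -2052703225/2271084544.

The Pade approximant has numerator coefficients [-65/128, -37763325/35485696, -2052703225/2271084544]; denominator coefficients [1, -378675/277232].


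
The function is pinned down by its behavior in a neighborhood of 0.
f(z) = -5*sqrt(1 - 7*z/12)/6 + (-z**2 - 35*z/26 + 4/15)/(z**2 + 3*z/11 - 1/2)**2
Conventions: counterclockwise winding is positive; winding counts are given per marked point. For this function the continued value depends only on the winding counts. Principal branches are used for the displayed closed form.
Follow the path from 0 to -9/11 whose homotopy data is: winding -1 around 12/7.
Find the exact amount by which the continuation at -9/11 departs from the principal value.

The rational part is single-valued and drops out of the difference; each branch term changes only by its own monodromy.
(-5/6)*sqrt(1 - z/(12/7)): winding -1 is odd, the square root flips sign, contributing -2*(-5/6)*sqrt(1 - (-9/11)/(12/7)) = -2*(-5/6)*sqrt(65/44) = (5/66)*sqrt(715).
Summing the contributions at z = -9/11 gives (5/66)*sqrt(715).

Continued minus principal equals (5/66)*sqrt(715).


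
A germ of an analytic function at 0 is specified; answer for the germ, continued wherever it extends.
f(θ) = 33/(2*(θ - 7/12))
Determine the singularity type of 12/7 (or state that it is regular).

Denominator factors: θ - 7/12 = 95/84 at θ = 12/7 — none vanishes.
So the germ continues analytically to 12/7.

The point is a regular point.


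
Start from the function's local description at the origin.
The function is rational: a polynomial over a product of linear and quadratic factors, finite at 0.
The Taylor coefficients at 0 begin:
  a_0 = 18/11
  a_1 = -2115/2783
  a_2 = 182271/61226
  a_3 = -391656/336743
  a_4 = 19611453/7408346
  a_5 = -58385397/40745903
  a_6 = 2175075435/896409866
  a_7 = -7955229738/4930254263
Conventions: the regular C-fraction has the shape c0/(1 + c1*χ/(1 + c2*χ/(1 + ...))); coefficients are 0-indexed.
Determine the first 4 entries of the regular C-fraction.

Taylor coefficients (read off): a_0 = 18/11, a_1 = -2115/2783, a_2 = 182271/61226, a_3 = -391656/336743.
c0 = a_0 = 18/11. Peel one level at a time: if S = 1 + c*χ/S' with S'(0) = 1, then c is the χ-coefficient of S and S' = c*χ/(S - 1).
S_1 = c0/f = 1 + (235/506)*χ + (-27994/17457)*χ^2 + ...; c1 = 235/506.
S_2 = c1*χ/(S_1 - 1) = 1 + (55988/16215)*χ + (27464929/1988100)*χ^2 + ...; c2 = 55988/16215.
S_3 = c2*χ/(S_2 - 1) = 1 + (-631693367/157886160)*χ + ...; c3 = -631693367/157886160.

The regular C-fraction coefficients are [18/11, 235/506, 55988/16215, -631693367/157886160].


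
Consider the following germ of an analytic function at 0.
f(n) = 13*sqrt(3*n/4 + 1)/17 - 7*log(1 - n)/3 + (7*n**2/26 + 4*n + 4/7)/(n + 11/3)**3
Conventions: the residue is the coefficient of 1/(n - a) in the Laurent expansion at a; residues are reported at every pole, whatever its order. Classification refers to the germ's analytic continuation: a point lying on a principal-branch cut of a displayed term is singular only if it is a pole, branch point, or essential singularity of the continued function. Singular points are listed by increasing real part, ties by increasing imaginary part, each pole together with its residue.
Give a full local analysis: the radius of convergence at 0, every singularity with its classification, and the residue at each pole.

Denominator factor (n + 11/3)^3: pole of order 3 at -11/3, modulus 11/3.
Branch term (-7/3)*log(1 - n/(1)): its argument vanishes at n = 1, a logarithmic branch point, modulus 1.
Branch term (13/17)*sqrt(1 - n/(-4/3)): its argument vanishes at n = -4/3, a square-root branch point, modulus 4/3.
The radius of convergence is the smallest modulus among the singular points: 1.
The branch terms are analytic at -11/3 and contribute nothing to the residue; only the rational part matters.
At the order-3 pole -11/3 set g(n) = (n - (-11/3))^3*(rational part) = 7*n**2/26 + 4*n + 4/7.
Order-3 pole: residue = g''(a)/2; g''(-11/3) = 7/13, so the residue is 7/26.
List the singular points by increasing real part (a conjugate pair: the negative imaginary part first).

Radius of convergence at 0: 1.
At -11/3: a pole of order 3; residue 7/26.
At -4/3: an algebraic (square-root) branch point.
At 1: a logarithmic branch point.


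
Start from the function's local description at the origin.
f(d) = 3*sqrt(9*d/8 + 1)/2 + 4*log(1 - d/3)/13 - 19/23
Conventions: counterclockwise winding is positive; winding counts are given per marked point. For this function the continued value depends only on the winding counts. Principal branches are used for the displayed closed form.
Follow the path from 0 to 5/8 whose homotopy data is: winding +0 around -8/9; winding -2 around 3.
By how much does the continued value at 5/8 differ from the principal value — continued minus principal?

Continued minus principal equals -(16/13)*pi*i.

The rational part is single-valued and drops out of the difference; each branch term changes only by its own monodromy.
(3/2)*sqrt(1 - d/(-8/9)): winding +0 is even, the square root returns to the same sheet, contribution 0.
(4/13)*log(1 - d/(3)): each positive loop around 3 adds 2*pi*i to the log, so winding -2 contributes (4/13)*(-2)*2*pi*i = -(16/13)*pi*i.
Summing the contributions at d = 5/8 gives -(16/13)*pi*i.


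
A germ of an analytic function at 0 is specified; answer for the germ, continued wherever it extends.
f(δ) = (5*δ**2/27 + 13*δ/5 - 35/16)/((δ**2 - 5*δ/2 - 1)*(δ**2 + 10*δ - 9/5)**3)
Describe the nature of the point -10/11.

Denominator factors: δ**2 - 5*δ/2 - 1 = 254/121 at δ = -10/11; δ**2 + 10*δ - 9/5 = -6089/605 at δ = -10/11 — none vanishes.
So the germ continues analytically to -10/11.

The point is a regular point.


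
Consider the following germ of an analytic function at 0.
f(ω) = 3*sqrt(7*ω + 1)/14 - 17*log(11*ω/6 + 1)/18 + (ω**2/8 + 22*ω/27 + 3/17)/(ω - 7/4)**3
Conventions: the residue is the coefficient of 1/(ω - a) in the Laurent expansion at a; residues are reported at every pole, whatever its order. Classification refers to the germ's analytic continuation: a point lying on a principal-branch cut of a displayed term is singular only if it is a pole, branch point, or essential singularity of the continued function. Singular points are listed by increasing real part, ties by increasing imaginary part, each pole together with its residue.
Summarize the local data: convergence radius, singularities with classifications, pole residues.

Radius of convergence at 0: 1/7.
At -6/11: a logarithmic branch point.
At -1/7: an algebraic (square-root) branch point.
At 7/4: a pole of order 3; residue 1/8.

Denominator factor (ω - 7/4)^3: pole of order 3 at 7/4, modulus 7/4.
Branch term (3/14)*sqrt(1 - ω/(-1/7)): its argument vanishes at ω = -1/7, a square-root branch point, modulus 1/7.
Branch term (-17/18)*log(1 - ω/(-6/11)): its argument vanishes at ω = -6/11, a logarithmic branch point, modulus 6/11.
The radius of convergence is the smallest modulus among the singular points: 1/7.
The branch terms are analytic at 7/4 and contribute nothing to the residue; only the rational part matters.
At the order-3 pole 7/4 set g(ω) = (ω - (7/4))^3*(rational part) = ω**2/8 + 22*ω/27 + 3/17.
Order-3 pole: residue = g''(a)/2; g''(7/4) = 1/4, so the residue is 1/8.
List the singular points by increasing real part (a conjugate pair: the negative imaginary part first).


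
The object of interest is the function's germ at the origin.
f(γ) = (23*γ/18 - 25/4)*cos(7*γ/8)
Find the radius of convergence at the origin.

The radius of convergence is infinite.

The factor cos(7*γ/8) is entire and contributes no finite singular point.
The polynomial part has no poles.
No finite singular points: the Taylor series at 0 converges everywhere.


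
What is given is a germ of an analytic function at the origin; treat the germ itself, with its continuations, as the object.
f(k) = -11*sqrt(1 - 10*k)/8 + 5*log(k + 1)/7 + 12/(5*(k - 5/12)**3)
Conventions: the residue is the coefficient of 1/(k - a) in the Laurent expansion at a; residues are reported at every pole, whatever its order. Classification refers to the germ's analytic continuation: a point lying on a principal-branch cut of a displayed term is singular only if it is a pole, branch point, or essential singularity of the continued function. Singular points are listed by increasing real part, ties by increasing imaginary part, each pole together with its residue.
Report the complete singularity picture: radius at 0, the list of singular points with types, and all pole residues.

Radius of convergence at 0: 1/10.
At -1: a logarithmic branch point.
At 1/10: an algebraic (square-root) branch point.
At 5/12: a pole of order 3; residue 0.

Denominator factor (k - 5/12)^3: pole of order 3 at 5/12, modulus 5/12.
Branch term (5/7)*log(1 - k/(-1)): its argument vanishes at k = -1, a logarithmic branch point, modulus 1.
Branch term (-11/8)*sqrt(1 - k/(1/10)): its argument vanishes at k = 1/10, a square-root branch point, modulus 1/10.
The radius of convergence is the smallest modulus among the singular points: 1/10.
The branch terms are analytic at 5/12 and contribute nothing to the residue; only the rational part matters.
At the order-3 pole 5/12 set g(k) = (k - (5/12))^3*(rational part) = 12/5.
Order-3 pole: residue = g''(a)/2; g''(5/12) = 0, so the residue is 0.
List the singular points by increasing real part (a conjugate pair: the negative imaginary part first).


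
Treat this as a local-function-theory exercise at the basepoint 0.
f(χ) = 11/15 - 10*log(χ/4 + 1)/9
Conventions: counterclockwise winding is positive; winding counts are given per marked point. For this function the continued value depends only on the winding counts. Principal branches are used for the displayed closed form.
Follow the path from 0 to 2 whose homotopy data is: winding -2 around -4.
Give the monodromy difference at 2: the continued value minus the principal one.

The rational part is single-valued and drops out of the difference; each branch term changes only by its own monodromy.
(-10/9)*log(1 - χ/(-4)): each positive loop around -4 adds 2*pi*i to the log, so winding -2 contributes (-10/9)*(-2)*2*pi*i = (40/9)*pi*i.
Summing the contributions at χ = 2 gives (40/9)*pi*i.

Continued minus principal equals (40/9)*pi*i.


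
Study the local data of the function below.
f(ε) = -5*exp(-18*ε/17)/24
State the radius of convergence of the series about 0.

The radius of convergence is infinite.

The factor exp(-18*ε/17) is entire and contributes no finite singular point.
The polynomial part has no poles.
No finite singular points: the Taylor series at 0 converges everywhere.


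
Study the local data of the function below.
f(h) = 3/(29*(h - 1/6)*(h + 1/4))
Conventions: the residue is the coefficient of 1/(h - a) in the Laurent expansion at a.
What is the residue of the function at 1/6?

The residue is 36/145.

At the order-1 pole 1/6 set g(h) = (h - (1/6))*f(h) = 3/(29*(h + 1/4)).
Simple pole: residue = g(a) at a = 1/6, which is 36/145.


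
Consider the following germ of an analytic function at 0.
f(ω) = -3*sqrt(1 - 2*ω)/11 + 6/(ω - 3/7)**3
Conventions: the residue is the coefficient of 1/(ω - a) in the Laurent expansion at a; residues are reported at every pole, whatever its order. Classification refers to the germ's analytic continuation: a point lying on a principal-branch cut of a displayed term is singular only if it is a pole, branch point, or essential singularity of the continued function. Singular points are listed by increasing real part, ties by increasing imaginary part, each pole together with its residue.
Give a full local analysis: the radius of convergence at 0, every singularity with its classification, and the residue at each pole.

Denominator factor (ω - 3/7)^3: pole of order 3 at 3/7, modulus 3/7.
Branch term (-3/11)*sqrt(1 - ω/(1/2)): its argument vanishes at ω = 1/2, a square-root branch point, modulus 1/2.
The radius of convergence is the smallest modulus among the singular points: 3/7.
The branch term is analytic at 3/7 and contributes nothing to the residue; only the rational part matters.
At the order-3 pole 3/7 set g(ω) = (ω - (3/7))^3*(rational part) = 6.
Order-3 pole: residue = g''(a)/2; g''(3/7) = 0, so the residue is 0.
List the singular points by increasing real part (a conjugate pair: the negative imaginary part first).

Radius of convergence at 0: 3/7.
At 3/7: a pole of order 3; residue 0.
At 1/2: an algebraic (square-root) branch point.


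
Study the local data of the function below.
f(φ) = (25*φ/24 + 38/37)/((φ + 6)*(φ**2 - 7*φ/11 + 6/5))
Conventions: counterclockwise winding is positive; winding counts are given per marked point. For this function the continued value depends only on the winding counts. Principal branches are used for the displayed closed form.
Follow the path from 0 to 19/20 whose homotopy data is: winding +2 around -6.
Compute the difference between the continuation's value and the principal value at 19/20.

Continued minus principal equals 0.

The function is rational, hence single-valued: continuing it around any pole returns the same value, so the difference is 0.


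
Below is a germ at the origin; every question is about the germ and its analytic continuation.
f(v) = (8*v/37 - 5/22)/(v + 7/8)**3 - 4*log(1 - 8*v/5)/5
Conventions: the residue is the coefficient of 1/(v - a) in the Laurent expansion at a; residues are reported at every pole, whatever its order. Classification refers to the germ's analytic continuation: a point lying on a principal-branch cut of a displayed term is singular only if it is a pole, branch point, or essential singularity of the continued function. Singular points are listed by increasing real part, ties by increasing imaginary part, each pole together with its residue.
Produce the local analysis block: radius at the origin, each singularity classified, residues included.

Denominator factor (v + 7/8)^3: pole of order 3 at -7/8, modulus 7/8.
Branch term (-4/5)*log(1 - v/(5/8)): its argument vanishes at v = 5/8, a logarithmic branch point, modulus 5/8.
The radius of convergence is the smallest modulus among the singular points: 5/8.
The branch term is analytic at -7/8 and contributes nothing to the residue; only the rational part matters.
At the order-3 pole -7/8 set g(v) = (v - (-7/8))^3*(rational part) = 8*v/37 - 5/22.
Order-3 pole: residue = g''(a)/2; g''(-7/8) = 0, so the residue is 0.
List the singular points by increasing real part (a conjugate pair: the negative imaginary part first).

Radius of convergence at 0: 5/8.
At -7/8: a pole of order 3; residue 0.
At 5/8: a logarithmic branch point.


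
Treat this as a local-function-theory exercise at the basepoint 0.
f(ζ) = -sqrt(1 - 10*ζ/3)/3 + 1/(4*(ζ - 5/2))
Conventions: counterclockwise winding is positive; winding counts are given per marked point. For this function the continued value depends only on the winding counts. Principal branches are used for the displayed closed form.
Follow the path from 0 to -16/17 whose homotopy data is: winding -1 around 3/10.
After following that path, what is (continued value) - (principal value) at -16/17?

Continued minus principal equals (2/153)*sqrt(10761).

The rational part is single-valued and drops out of the difference; each branch term changes only by its own monodromy.
(-1/3)*sqrt(1 - ζ/(3/10)): winding -1 is odd, the square root flips sign, contributing -2*(-1/3)*sqrt(1 - (-16/17)/(3/10)) = -2*(-1/3)*sqrt(211/51) = (2/153)*sqrt(10761).
Summing the contributions at ζ = -16/17 gives (2/153)*sqrt(10761).


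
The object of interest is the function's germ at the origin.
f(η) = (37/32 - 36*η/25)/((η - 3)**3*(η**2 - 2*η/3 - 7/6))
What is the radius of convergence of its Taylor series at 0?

The radius of convergence is -1/3 + (1/6)*sqrt(46).

Denominator factor (η - 3)^3: pole of order 3 at 3, modulus 3.
Denominator factor (η**2 - 2*η/3 - 7/6): discriminant 46/9, real irrational roots 1/3 + (1/6)*sqrt(46) and 1/3 - (1/6)*sqrt(46); poles of order 1, moduli 1/3 + (1/6)*sqrt(46) and -1/3 + (1/6)*sqrt(46).
The radius of convergence is the smallest modulus among the singular points: -1/3 + (1/6)*sqrt(46).


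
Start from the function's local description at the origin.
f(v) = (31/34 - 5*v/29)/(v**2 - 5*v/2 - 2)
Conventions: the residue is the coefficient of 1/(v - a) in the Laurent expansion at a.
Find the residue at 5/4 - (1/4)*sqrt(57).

The factor v**2 - 5*v/2 - 2 splits as (v - a)(v - a') with a = 5/4 - (1/4)*sqrt(57), a' = 5/4 + (1/4)*sqrt(57). At the order-1 pole a set g(v) = (v - a)*f(v) = [31/34 - 5*v/29] / (v - a').
Simple pole: residue = g(a) at a = 5/4 - (1/4)*sqrt(57), which is -5/58 - (1373/56202)*sqrt(57).

The residue is -5/58 - (1373/56202)*sqrt(57).


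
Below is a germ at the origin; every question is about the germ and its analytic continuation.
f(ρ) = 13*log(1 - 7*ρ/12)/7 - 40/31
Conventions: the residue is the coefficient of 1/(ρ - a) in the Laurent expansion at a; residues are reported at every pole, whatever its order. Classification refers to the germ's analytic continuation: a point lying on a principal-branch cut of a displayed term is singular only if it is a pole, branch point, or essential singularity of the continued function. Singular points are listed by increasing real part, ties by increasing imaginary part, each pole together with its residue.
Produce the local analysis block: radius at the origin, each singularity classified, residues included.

Branch term (13/7)*log(1 - ρ/(12/7)): its argument vanishes at ρ = 12/7, a logarithmic branch point, modulus 12/7.
The radius of convergence is the smallest modulus among the singular points: 12/7.

Radius of convergence at 0: 12/7.
At 12/7: a logarithmic branch point.


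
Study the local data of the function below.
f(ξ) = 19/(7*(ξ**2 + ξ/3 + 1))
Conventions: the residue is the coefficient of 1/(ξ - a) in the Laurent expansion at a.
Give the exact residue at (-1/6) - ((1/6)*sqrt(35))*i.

The factor ξ**2 + ξ/3 + 1 splits as (ξ - a)(ξ - a') with a = (-1/6) - ((1/6)*sqrt(35))*i, a' = (-1/6) + ((1/6)*sqrt(35))*i. At the order-1 pole a set g(ξ) = (ξ - a)*f(ξ) = [19/7] / (ξ - a').
Simple pole: residue = g(a) at a = (-1/6) - ((1/6)*sqrt(35))*i, which is ((57/245)*sqrt(35))*i.

The residue is ((57/245)*sqrt(35))*i.


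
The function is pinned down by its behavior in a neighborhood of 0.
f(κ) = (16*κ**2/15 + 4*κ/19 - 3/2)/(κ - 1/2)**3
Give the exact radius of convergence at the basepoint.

Denominator factor (κ - 1/2)^3: pole of order 3 at 1/2, modulus 1/2.
The radius of convergence is the smallest modulus among the singular points: 1/2.

The radius of convergence is 1/2.


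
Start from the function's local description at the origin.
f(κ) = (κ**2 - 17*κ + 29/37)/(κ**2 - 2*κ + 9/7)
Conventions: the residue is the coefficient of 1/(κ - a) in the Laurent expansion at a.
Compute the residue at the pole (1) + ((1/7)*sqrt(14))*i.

The residue is (-15/2) + ((4015/1036)*sqrt(14))*i.

The factor κ**2 - 2*κ + 9/7 splits as (κ - a)(κ - a') with a = (1) + ((1/7)*sqrt(14))*i, a' = (1) - ((1/7)*sqrt(14))*i. At the order-1 pole a set g(κ) = (κ - a)*f(κ) = [κ**2 - 17*κ + 29/37] / (κ - a').
Simple pole: residue = g(a) at a = (1) + ((1/7)*sqrt(14))*i, which is (-15/2) + ((4015/1036)*sqrt(14))*i.


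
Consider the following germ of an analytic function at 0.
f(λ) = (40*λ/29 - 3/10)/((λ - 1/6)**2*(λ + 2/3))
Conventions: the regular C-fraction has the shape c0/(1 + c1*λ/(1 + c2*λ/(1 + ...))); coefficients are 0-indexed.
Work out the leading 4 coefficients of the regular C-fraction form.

Taylor coefficients (expand at 0): a_0 = -81/5, a_1 = -27729/290, a_2 = -413181/580, a_3 = -1133109/232.
c0 = a_0 = -81/5. Peel one level at a time: if S = 1 + c*λ/S' with S'(0) = 1, then c is the λ-coefficient of S and S' = c*λ/(S - 1).
S_1 = c0/f = 1 + (-1027/174)*λ + (-69158/7569)*λ^2 + ...; c1 = -1027/174.
S_2 = c1*λ/(S_1 - 1) = 1 + (-138316/89349)*λ + (4670316/1054729)*λ^2 + ...; c2 = -138316/89349.
S_3 = c2*λ/(S_2 - 1) = 1 + (101579373/35512633)*λ + ...; c3 = 101579373/35512633.

The regular C-fraction coefficients are [-81/5, -1027/174, -138316/89349, 101579373/35512633].


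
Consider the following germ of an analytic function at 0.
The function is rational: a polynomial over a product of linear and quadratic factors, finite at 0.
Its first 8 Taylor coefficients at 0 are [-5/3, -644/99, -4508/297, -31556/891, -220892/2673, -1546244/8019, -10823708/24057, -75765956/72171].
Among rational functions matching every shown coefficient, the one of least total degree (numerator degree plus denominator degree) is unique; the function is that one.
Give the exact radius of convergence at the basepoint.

The radius of convergence is 3/7.

No rational of total degree below 2 reproduces all 8 coefficients; solving the [1/1] Pade equations on them gives f(κ) = (37*κ/33 + 5/7)/(κ - 3/7), whose expansion matches every shown term.
Denominator factor (κ - 3/7): pole of order 1 at 3/7, modulus 3/7.
The radius of convergence is the smallest modulus among the singular points: 3/7.


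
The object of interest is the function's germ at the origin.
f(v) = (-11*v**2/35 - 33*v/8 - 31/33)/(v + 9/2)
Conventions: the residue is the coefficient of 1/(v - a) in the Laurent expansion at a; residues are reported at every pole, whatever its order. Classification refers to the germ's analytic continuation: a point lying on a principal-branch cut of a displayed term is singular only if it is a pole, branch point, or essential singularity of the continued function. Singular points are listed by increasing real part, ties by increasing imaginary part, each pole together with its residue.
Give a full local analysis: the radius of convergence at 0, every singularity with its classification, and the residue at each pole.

Denominator factor (v + 9/2): pole of order 1 at -9/2, modulus 9/2.
The radius of convergence is the smallest modulus among the singular points: 9/2.
At the order-1 pole -9/2 set g(v) = (v - (-9/2))*f(v) = -11*v**2/35 - 33*v/8 - 31/33.
Simple pole: residue = g(a) at a = -9/2, which is 208063/18480.

Radius of convergence at 0: 9/2.
At -9/2: a pole of order 1; residue 208063/18480.


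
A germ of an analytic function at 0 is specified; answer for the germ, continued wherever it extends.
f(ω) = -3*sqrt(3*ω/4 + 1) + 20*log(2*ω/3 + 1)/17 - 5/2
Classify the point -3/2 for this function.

The point is a logarithmic branch point.

The term (20/17)*log(1 - ω/(-3/2)) has argument 1 - -3/2/(-3/2) = 0 at -3/2: a logarithmic (infinitely-sheeted) branch point; the remaining terms are analytic or single-valued there.


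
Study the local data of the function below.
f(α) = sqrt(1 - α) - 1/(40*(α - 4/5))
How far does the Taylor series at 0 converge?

Denominator factor (α - 4/5): pole of order 1 at 4/5, modulus 4/5.
Branch term (1)*sqrt(1 - α/(1)): its argument vanishes at α = 1, a square-root branch point, modulus 1.
The radius of convergence is the smallest modulus among the singular points: 4/5.

The radius of convergence is 4/5.


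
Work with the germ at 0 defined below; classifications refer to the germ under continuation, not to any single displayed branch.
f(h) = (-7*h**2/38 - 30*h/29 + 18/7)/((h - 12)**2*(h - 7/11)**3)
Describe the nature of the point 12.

The denominator factor h - 12 vanishes at 12 and appears to the power 2; the numerator there equals -140274/3857, nonzero, and no other factor vanishes.
Hence a pole whose order is the multiplicity, 2.

The point is a pole of order 2.


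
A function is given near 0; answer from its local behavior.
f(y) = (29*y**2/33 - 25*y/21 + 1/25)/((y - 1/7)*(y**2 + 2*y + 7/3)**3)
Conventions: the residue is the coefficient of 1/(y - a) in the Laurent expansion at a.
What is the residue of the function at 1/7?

The residue is -97953597/16063044800.

At the order-1 pole 1/7 set g(y) = (y - (1/7))*f(y) = (29*y**2/33 - 25*y/21 + 1/25)/(y**2 + 2*y + 7/3)**3.
Simple pole: residue = g(a) at a = 1/7, which is -97953597/16063044800.


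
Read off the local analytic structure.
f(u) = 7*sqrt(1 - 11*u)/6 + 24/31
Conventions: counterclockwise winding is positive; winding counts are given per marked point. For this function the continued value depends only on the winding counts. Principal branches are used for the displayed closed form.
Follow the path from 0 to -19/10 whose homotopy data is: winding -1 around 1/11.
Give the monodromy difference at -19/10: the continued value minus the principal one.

The rational part is single-valued and drops out of the difference; each branch term changes only by its own monodromy.
(7/6)*sqrt(1 - u/(1/11)): winding -1 is odd, the square root flips sign, contributing -2*(7/6)*sqrt(1 - (-19/10)/(1/11)) = -2*(7/6)*sqrt(219/10) = -(7/30)*sqrt(2190).
Summing the contributions at u = -19/10 gives -(7/30)*sqrt(2190).

Continued minus principal equals -(7/30)*sqrt(2190).


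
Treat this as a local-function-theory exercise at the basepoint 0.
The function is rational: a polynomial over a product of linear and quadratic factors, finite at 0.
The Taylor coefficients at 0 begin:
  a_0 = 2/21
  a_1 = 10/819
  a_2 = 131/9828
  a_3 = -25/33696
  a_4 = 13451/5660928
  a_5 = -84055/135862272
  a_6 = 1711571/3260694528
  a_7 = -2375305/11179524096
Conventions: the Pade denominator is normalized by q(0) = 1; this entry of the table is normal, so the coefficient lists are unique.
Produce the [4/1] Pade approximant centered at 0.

Taylor coefficients needed (read off): a_0 = 2/21, a_1 = 10/819, a_2 = 131/9828, a_3 = -25/33696, a_4 = 13451/5660928, a_5 = -84055/135862272.
Write the denominator as Q(y) = 1 + q1*y. Requiring Q*f - P = O(y^6) with deg P <= 4 kills the coefficients of y^5..y^5 in Q*f:
  y^5: a_5 + q1*a_4 = 0, i.e. -84055/135862272 + (13451/5660928)*q1 = 0.
Solving this linear system: q1 = 84055/322824.
The numerator is Q*f truncated at degree 4: P0 = a_0 = 2/21; P1 = a_1 + q1*a_0 = 25885/699452; P2 = a_2 + q1*a_1 = 20207/1224041; P3 = a_3 + q1*a_2 = 3340/1224041; P4 = a_4 + q1*a_3 = 2672/1224041.

The Pade approximant has numerator coefficients [2/21, 25885/699452, 20207/1224041, 3340/1224041, 2672/1224041]; denominator coefficients [1, 84055/322824].


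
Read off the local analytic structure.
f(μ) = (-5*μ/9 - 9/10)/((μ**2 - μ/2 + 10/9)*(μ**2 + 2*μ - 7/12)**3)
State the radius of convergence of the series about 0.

Denominator factor (μ**2 + 2*μ - 7/12)^3: discriminant 19/3, real irrational roots -1 + (1/6)*sqrt(57) and -1 - (1/6)*sqrt(57); poles of order 3, moduli -1 + (1/6)*sqrt(57) and 1 + (1/6)*sqrt(57).
Denominator factor (μ**2 - μ/2 + 10/9): discriminant -151/36, complex-conjugate roots (1/4) + ((1/12)*sqrt(151))*i and (1/4) - ((1/12)*sqrt(151))*i; poles of order 1, moduli (1/3)*sqrt(10) and (1/3)*sqrt(10).
The radius of convergence is the smallest modulus among the singular points: -1 + (1/6)*sqrt(57).

The radius of convergence is -1 + (1/6)*sqrt(57).


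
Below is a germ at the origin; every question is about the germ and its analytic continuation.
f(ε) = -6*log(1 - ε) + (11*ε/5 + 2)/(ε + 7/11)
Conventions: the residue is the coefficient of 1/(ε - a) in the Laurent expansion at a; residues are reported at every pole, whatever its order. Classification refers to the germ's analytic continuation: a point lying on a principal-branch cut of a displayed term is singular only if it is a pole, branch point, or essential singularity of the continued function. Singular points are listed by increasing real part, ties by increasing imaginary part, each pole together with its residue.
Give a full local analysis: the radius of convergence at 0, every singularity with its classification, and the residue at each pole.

Radius of convergence at 0: 7/11.
At -7/11: a pole of order 1; residue 3/5.
At 1: a logarithmic branch point.

Denominator factor (ε + 7/11): pole of order 1 at -7/11, modulus 7/11.
Branch term (-6)*log(1 - ε/(1)): its argument vanishes at ε = 1, a logarithmic branch point, modulus 1.
The radius of convergence is the smallest modulus among the singular points: 7/11.
The branch term is analytic at -7/11 and contributes nothing to the residue; only the rational part matters.
At the order-1 pole -7/11 set g(ε) = (ε - (-7/11))*(rational part) = 11*ε/5 + 2.
Simple pole: residue = g(a) at a = -7/11, which is 3/5.
List the singular points by increasing real part (a conjugate pair: the negative imaginary part first).


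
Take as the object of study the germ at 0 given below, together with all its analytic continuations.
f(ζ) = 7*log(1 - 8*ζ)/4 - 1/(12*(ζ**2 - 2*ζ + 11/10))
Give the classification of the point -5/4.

Denominator factors: ζ**2 - 2*ζ + 11/10 = 413/80 at ζ = -5/4 — none vanishes.
Branch term log(1 - ζ/(1/8)): argument at -5/4 is 11, nonzero, so -5/4 is not its branch point (a point on a principal cut is still regular for the continued germ).
So the germ continues analytically to -5/4.

The point is a regular point.


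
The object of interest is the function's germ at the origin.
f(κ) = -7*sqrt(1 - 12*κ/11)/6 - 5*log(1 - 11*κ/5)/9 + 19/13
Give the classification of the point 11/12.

The term (-7/6)*sqrt(1 - κ/(11/12)) has argument 1 - 11/12/(11/12) = 0 at 11/12: a square-root (algebraic, two-sheeted) branch point; the remaining terms are analytic or single-valued there.

The point is an algebraic (square-root) branch point.


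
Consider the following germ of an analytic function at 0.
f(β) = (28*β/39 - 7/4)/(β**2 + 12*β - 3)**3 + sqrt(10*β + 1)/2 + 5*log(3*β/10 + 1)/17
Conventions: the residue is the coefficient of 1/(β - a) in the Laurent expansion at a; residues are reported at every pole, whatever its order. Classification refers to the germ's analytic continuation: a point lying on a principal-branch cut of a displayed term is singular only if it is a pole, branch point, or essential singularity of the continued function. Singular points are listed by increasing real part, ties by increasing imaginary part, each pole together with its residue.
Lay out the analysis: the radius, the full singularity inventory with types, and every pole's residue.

Denominator factor (β**2 + 12*β - 3)^3: discriminant 156, real irrational roots -6 + sqrt(39) and -6 - sqrt(39); poles of order 3, moduli -6 + sqrt(39) and 6 + sqrt(39).
Branch term (1/2)*sqrt(1 - β/(-1/10)): its argument vanishes at β = -1/10, a square-root branch point, modulus 1/10.
Branch term (5/17)*log(1 - β/(-10/3)): its argument vanishes at β = -10/3, a logarithmic branch point, modulus 10/3.
The radius of convergence is the smallest modulus among the singular points: 1/10.
The branch terms are analytic at -6 - sqrt(39) and contribute nothing to the residue; only the rational part matters.
The factor β**2 + 12*β - 3 splits as (β - a)(β - a') with a = -6 - sqrt(39), a' = -6 + sqrt(39). At the order-3 pole a set g(β) = (β - a)^3*(rational part) = [28*β/39 - 7/4] / (β - a')^3.
Order-3 pole: residue = g''(a)/2; g''(-6 - sqrt(39)) = (35/913952)*sqrt(39), so the residue is (35/1827904)*sqrt(39).
The branch terms are analytic at -6 + sqrt(39) and contribute nothing to the residue; only the rational part matters.
The factor β**2 + 12*β - 3 splits as (β - a)(β - a') with a = -6 + sqrt(39), a' = -6 - sqrt(39). At the order-3 pole a set g(β) = (β - a)^3*(rational part) = [28*β/39 - 7/4] / (β - a')^3.
Order-3 pole: residue = g''(a)/2; g''(-6 + sqrt(39)) = -(35/913952)*sqrt(39), so the residue is -(35/1827904)*sqrt(39).
List the singular points by increasing real part (a conjugate pair: the negative imaginary part first).

Radius of convergence at 0: 1/10.
At -6 - sqrt(39): a pole of order 3; residue (35/1827904)*sqrt(39).
At -10/3: a logarithmic branch point.
At -1/10: an algebraic (square-root) branch point.
At -6 + sqrt(39): a pole of order 3; residue -(35/1827904)*sqrt(39).


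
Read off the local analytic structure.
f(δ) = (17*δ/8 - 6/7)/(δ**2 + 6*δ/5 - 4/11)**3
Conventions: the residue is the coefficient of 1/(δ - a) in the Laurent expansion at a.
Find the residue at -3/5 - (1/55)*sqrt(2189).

The residue is (680625/35482496)*sqrt(2189).

The factor δ**2 + 6*δ/5 - 4/11 splits as (δ - a)(δ - a') with a = -3/5 - (1/55)*sqrt(2189), a' = -3/5 + (1/55)*sqrt(2189). At the order-3 pole a set g(δ) = (δ - a)^3*f(δ) = [17*δ/8 - 6/7] / (δ - a')^3.
Order-3 pole: residue = g''(a)/2; g''(-3/5 - (1/55)*sqrt(2189)) = (680625/17741248)*sqrt(2189), so the residue is (680625/35482496)*sqrt(2189).


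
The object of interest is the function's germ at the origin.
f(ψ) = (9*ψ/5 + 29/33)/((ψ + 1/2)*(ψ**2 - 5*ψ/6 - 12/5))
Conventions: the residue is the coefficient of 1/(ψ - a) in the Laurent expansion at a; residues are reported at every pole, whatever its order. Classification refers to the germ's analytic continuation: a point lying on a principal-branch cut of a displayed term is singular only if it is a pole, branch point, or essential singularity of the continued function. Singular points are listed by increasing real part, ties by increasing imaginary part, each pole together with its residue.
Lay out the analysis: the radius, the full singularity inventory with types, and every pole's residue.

Denominator factor (ψ**2 - 5*ψ/6 - 12/5): discriminant 1853/180, real irrational roots 5/12 + (1/60)*sqrt(9265) and 5/12 - (1/60)*sqrt(9265); poles of order 1, moduli 5/12 + (1/60)*sqrt(9265) and -5/12 + (1/60)*sqrt(9265).
Denominator factor (ψ + 1/2): pole of order 1 at -1/2, modulus 1/2.
The radius of convergence is the smallest modulus among the singular points: 1/2.
The factor ψ**2 - 5*ψ/6 - 12/5 splits as (ψ - a)(ψ - a') with a = 5/12 - (1/60)*sqrt(9265), a' = 5/12 + (1/60)*sqrt(9265). At the order-1 pole a set g(ψ) = (ψ - a)*f(ψ) = [(9*ψ/5 + 29/33)/(ψ + 1/2)] / (ψ - a').
Simple pole: residue = g(a) at a = 5/12 - (1/60)*sqrt(9265), which is -7/1144 - (5651/963560)*sqrt(9265).
At the order-1 pole -1/2 set g(ψ) = (ψ - (-1/2))*f(ψ) = (9*ψ/5 + 29/33)/(ψ**2 - 5*ψ/6 - 12/5).
Simple pole: residue = g(a) at a = -1/2, which is 7/572.
The factor ψ**2 - 5*ψ/6 - 12/5 splits as (ψ - a)(ψ - a') with a = 5/12 + (1/60)*sqrt(9265), a' = 5/12 - (1/60)*sqrt(9265). At the order-1 pole a set g(ψ) = (ψ - a)*f(ψ) = [(9*ψ/5 + 29/33)/(ψ + 1/2)] / (ψ - a').
Simple pole: residue = g(a) at a = 5/12 + (1/60)*sqrt(9265), which is -7/1144 + (5651/963560)*sqrt(9265).
List the singular points by increasing real part (a conjugate pair: the negative imaginary part first).

Radius of convergence at 0: 1/2.
At 5/12 - (1/60)*sqrt(9265): a pole of order 1; residue -7/1144 - (5651/963560)*sqrt(9265).
At -1/2: a pole of order 1; residue 7/572.
At 5/12 + (1/60)*sqrt(9265): a pole of order 1; residue -7/1144 + (5651/963560)*sqrt(9265).


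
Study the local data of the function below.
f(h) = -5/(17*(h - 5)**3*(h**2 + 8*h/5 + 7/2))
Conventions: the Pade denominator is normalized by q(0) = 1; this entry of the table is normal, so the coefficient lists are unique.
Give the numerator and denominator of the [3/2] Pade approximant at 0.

The Pade approximant has numerator coefficients [2/2975, 2796/13823125, 222639/1935237500, 712133/9676187500]; denominator coefficients [1, 35977/227675, 2363953/9107000].

Taylor coefficients needed (expand at 0): a_0 = 2/2975, a_1 = 2/20825, a_2 = -16/214375, a_3 = 7712/127553125, a_4 = 43838/4464359375, a_5 = -2694714/156252578125.
Write the denominator as Q(h) = 1 + q1*h + q2*h^2. Requiring Q*f - P = O(h^6) with deg P <= 3 kills the coefficients of h^4..h^5 in Q*f:
  h^4: a_4 + q1*a_3 + q2*a_2 = 0, i.e. 43838/4464359375 + (7712/127553125)*q1 + (-16/214375)*q2 = 0.
  h^5: a_5 + q1*a_4 + q2*a_3 = 0, i.e. -2694714/156252578125 + (43838/4464359375)*q1 + (7712/127553125)*q2 = 0.
Solving this linear system: q1 = 35977/227675, q2 = 2363953/9107000.
The numerator is Q*f truncated at degree 3: P0 = a_0 = 2/2975; P1 = a_1 + q1*a_0 = 2796/13823125; P2 = a_2 + q1*a_1 + q2*a_0 = 222639/1935237500; P3 = a_3 + q1*a_2 + q2*a_1 = 712133/9676187500.


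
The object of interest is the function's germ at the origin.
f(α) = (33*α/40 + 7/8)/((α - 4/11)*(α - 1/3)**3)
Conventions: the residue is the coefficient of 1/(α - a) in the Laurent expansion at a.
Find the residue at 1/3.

The residue is -1689039/40.

At the order-3 pole 1/3 set g(α) = (α - (1/3))^3*f(α) = (33*α/40 + 7/8)/(α - 4/11).
Order-3 pole: residue = g''(a)/2; g''(1/3) = -1689039/20, so the residue is -1689039/40.


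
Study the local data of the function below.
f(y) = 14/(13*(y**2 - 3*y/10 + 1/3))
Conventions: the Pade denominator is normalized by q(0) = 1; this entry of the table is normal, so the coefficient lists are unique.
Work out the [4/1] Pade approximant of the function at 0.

The Pade approximant has numerator coefficients [42/13, -653940/34177, -919800/34177, 1134000/34177, 3780000/34177]; denominator coefficients [1, -179361/26290].

Taylor coefficients needed (expand at 0): a_0 = 42/13, a_1 = 189/65, a_2 = -4599/650, a_3 = -98091/6500, a_4 = 496881/65000, a_5 = 2607633/50000.
Write the denominator as Q(y) = 1 + q1*y. Requiring Q*f - P = O(y^6) with deg P <= 4 kills the coefficients of y^5..y^5 in Q*f:
  y^5: a_5 + q1*a_4 = 0, i.e. 2607633/50000 + (496881/65000)*q1 = 0.
Solving this linear system: q1 = -179361/26290.
The numerator is Q*f truncated at degree 4: P0 = a_0 = 42/13; P1 = a_1 + q1*a_0 = -653940/34177; P2 = a_2 + q1*a_1 = -919800/34177; P3 = a_3 + q1*a_2 = 1134000/34177; P4 = a_4 + q1*a_3 = 3780000/34177.


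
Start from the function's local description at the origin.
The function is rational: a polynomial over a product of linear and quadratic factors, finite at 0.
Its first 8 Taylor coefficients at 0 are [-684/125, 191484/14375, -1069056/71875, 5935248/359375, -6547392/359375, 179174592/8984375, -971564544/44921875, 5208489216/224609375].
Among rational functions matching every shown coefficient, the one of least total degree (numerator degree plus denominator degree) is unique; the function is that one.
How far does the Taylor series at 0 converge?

The radius of convergence is 5/6.

No rational of total degree below 4 reproduces all 8 coefficients; solving the [2/2] Pade equations on them gives f(ν) = (32*ν**2/5 + 3*ν/23 - 19/5)/(ν + 5/6)**2, whose expansion matches every shown term.
Denominator factor (ν + 5/6)^2: pole of order 2 at -5/6, modulus 5/6.
The radius of convergence is the smallest modulus among the singular points: 5/6.


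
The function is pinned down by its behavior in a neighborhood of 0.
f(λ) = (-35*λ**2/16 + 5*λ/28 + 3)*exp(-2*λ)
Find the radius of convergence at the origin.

The factor exp(-2*λ) is entire and contributes no finite singular point.
The polynomial part has no poles.
No finite singular points: the Taylor series at 0 converges everywhere.

The radius of convergence is infinite.


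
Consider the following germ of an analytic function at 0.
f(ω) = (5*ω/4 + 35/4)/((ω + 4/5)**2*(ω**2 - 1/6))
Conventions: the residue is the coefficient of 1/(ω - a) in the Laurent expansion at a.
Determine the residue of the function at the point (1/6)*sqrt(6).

The residue is -584625/20164 + (302625/20164)*sqrt(6).

The factor ω**2 - 1/6 splits as (ω - a)(ω - a') with a = (1/6)*sqrt(6), a' = -(1/6)*sqrt(6). At the order-1 pole a set g(ω) = (ω - a)*f(ω) = [(5*ω/4 + 35/4)/(ω + 4/5)**2] / (ω - a').
Simple pole: residue = g(a) at a = (1/6)*sqrt(6), which is -584625/20164 + (302625/20164)*sqrt(6).
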